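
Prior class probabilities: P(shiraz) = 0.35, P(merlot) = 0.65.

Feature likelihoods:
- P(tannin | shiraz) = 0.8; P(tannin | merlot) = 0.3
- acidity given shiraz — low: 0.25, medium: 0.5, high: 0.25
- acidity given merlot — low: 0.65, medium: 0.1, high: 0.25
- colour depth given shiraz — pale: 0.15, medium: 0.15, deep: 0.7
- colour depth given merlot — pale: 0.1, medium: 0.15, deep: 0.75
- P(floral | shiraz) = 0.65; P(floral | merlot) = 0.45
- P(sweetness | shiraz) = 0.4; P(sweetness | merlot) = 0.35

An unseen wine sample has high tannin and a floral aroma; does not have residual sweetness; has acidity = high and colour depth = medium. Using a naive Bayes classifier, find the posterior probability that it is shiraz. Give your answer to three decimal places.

shiraz: 0.35 × 0.8 × 0.25 × 0.15 × 0.65 × (1−0.4) = 0.004095
merlot: 0.65 × 0.3 × 0.25 × 0.15 × 0.45 × (1−0.35) = 0.00213890625
P(shiraz | x) = 0.004095 / 0.00623390625 ≈ 0.657

0.657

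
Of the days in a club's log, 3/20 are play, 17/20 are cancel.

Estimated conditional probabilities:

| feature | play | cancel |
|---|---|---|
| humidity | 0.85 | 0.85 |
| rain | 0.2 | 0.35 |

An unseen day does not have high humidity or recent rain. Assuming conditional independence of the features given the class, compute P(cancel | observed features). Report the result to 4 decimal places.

play: 0.15 × (1−0.85) × (1−0.2) = 0.018
cancel: 0.85 × (1−0.85) × (1−0.35) = 0.082875
P(cancel | x) = 0.082875 / 0.100875 ≈ 0.8216

0.8216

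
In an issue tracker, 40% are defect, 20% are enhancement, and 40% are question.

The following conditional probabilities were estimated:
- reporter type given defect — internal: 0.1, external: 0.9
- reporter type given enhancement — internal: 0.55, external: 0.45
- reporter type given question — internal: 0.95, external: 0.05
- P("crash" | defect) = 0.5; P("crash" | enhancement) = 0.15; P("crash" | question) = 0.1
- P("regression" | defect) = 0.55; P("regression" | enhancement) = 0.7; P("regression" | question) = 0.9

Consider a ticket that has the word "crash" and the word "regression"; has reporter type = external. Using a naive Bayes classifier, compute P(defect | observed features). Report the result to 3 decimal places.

defect: 0.4 × 0.9 × 0.5 × 0.55 = 0.099
enhancement: 0.2 × 0.45 × 0.15 × 0.7 = 0.00945
question: 0.4 × 0.05 × 0.1 × 0.9 = 0.0018
P(defect | x) = 0.099 / 0.11025 ≈ 0.898

0.898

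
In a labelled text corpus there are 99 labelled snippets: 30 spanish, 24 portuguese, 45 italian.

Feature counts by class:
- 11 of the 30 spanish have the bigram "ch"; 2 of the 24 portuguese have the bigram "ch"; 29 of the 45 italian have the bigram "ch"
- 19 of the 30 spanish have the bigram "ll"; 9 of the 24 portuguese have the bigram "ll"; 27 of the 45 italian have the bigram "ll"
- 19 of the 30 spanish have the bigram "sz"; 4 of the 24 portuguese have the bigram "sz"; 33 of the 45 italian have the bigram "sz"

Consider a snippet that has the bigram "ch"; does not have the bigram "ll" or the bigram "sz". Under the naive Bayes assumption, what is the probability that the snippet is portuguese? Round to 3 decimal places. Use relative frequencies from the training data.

spanish: (30/99) × (11/30) × (11/30) × (11/30) ≈ 0.0149383
portuguese: (24/99) × (2/24) × (15/24) × (20/24) ≈ 0.0105219
italian: (45/99) × (29/45) × (18/45) × (12/45) ≈ 0.0312458
P(portuguese | x) = 0.0105219 / 0.056706 ≈ 0.186

0.186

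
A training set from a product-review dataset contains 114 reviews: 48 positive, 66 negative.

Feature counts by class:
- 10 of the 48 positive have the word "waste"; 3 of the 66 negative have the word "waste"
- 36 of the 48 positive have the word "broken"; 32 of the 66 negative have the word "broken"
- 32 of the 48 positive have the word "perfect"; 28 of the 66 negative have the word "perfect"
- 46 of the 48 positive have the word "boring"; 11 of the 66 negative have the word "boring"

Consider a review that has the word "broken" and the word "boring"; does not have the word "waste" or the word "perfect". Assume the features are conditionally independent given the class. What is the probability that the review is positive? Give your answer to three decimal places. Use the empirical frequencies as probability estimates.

0.756

positive: (48/114) × (38/48) × (36/48) × (16/48) × (46/48) ≈ 0.0798611
negative: (66/114) × (63/66) × (32/66) × (38/66) × (11/66) ≈ 0.0257117
P(positive | x) = 0.0798611 / 0.1055728 ≈ 0.756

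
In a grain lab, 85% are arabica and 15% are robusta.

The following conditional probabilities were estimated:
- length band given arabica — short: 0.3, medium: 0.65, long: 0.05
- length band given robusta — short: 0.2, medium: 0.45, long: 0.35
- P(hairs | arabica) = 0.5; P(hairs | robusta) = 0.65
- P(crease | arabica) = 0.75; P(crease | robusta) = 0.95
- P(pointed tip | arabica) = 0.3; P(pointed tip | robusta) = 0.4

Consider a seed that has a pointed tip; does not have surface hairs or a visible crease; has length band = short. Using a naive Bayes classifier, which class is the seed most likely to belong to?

arabica

arabica: 0.85 × 0.3 × (1−0.5) × (1−0.75) × 0.3 = 0.0095625
robusta: 0.15 × 0.2 × (1−0.65) × (1−0.95) × 0.4 = 0.00021
Highest score → arabica.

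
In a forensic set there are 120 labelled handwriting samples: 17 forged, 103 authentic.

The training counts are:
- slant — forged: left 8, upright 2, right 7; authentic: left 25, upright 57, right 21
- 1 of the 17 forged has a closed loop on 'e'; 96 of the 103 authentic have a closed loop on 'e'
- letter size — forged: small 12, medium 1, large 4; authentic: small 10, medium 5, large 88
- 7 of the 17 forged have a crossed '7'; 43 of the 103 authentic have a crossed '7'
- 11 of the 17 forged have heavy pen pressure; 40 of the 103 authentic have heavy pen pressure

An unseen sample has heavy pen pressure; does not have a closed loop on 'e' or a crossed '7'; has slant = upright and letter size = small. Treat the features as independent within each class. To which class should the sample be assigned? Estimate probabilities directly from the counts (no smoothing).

forged: (17/120) × (2/17) × (16/17) × (12/17) × (10/17) × (11/17) ≈ 0.00421451
authentic: (103/120) × (57/103) × (7/103) × (10/103) × (60/103) × (40/103) ≈ 0.000709013
Highest score → forged.

forged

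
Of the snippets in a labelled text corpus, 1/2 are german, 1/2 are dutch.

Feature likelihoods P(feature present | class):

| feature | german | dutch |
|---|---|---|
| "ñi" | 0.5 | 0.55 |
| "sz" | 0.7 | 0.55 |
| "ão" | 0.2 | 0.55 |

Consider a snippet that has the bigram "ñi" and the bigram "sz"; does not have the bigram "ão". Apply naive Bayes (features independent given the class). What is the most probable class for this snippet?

german: 0.5 × 0.5 × 0.7 × (1−0.2) = 0.14
dutch: 0.5 × 0.55 × 0.55 × (1−0.55) = 0.0680625
Highest score → german.

german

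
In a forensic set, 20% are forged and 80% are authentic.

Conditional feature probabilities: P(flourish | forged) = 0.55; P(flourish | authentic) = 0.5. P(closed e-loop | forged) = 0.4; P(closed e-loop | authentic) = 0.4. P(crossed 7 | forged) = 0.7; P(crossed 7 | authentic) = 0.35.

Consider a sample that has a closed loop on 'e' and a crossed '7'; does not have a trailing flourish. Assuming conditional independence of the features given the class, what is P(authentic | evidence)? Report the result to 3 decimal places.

0.690

forged: 0.2 × (1−0.55) × 0.4 × 0.7 = 0.0252
authentic: 0.8 × (1−0.5) × 0.4 × 0.35 = 0.056
P(authentic | x) = 0.056 / 0.0812 ≈ 0.690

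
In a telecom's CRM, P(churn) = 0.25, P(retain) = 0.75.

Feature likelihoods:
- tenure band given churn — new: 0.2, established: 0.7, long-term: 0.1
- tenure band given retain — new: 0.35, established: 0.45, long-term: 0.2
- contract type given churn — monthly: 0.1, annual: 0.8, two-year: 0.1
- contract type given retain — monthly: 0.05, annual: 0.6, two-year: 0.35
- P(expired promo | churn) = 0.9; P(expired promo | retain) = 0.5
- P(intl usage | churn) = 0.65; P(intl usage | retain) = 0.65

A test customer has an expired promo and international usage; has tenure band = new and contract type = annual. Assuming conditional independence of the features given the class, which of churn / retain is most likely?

churn: 0.25 × 0.2 × 0.8 × 0.9 × 0.65 = 0.0234
retain: 0.75 × 0.35 × 0.6 × 0.5 × 0.65 = 0.0511875
Highest score → retain.

retain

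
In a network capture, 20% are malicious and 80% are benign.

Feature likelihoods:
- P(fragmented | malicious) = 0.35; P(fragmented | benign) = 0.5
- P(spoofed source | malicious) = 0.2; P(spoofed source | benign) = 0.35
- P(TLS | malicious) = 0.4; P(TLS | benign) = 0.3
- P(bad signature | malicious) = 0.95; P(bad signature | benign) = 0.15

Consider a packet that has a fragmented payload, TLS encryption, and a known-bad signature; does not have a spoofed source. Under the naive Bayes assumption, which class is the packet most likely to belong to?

malicious

malicious: 0.2 × 0.35 × (1−0.2) × 0.4 × 0.95 = 0.02128
benign: 0.8 × 0.5 × (1−0.35) × 0.3 × 0.15 = 0.0117
Highest score → malicious.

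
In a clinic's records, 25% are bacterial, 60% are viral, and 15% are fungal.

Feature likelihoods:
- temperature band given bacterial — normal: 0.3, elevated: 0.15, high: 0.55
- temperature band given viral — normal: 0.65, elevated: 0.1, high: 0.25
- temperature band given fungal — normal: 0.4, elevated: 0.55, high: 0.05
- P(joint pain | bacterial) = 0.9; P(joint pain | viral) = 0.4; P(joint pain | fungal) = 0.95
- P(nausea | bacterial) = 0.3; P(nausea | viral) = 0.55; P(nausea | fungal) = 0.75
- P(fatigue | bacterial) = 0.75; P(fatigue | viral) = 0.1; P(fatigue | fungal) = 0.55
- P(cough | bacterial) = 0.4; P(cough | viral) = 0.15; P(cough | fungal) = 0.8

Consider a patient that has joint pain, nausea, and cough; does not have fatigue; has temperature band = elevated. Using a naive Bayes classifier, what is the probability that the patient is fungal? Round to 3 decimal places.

0.883

bacterial: 0.25 × 0.15 × 0.9 × 0.3 × (1−0.75) × 0.4 = 0.0010125
viral: 0.6 × 0.1 × 0.4 × 0.55 × (1−0.1) × 0.15 = 0.001782
fungal: 0.15 × 0.55 × 0.95 × 0.75 × (1−0.55) × 0.8 = 0.02116125
P(fungal | x) = 0.02116125 / 0.02395575 ≈ 0.883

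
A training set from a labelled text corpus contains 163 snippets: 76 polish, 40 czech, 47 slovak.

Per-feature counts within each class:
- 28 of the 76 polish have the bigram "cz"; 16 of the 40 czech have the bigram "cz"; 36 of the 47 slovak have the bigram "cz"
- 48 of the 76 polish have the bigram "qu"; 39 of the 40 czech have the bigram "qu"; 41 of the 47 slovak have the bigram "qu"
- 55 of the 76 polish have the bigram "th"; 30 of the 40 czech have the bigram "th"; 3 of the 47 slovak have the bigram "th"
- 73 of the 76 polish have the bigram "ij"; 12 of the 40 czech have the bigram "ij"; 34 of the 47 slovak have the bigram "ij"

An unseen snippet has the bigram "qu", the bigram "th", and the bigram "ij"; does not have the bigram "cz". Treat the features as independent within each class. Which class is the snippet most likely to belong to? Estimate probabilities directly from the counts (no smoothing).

polish: (76/163) × (48/76) × (48/76) × (55/76) × (73/76) ≈ 0.129282
czech: (40/163) × (24/40) × (39/40) × (30/40) × (12/40) ≈ 0.0323006
slovak: (47/163) × (11/47) × (41/47) × (3/47) × (34/47) ≈ 0.00271829
Highest score → polish.

polish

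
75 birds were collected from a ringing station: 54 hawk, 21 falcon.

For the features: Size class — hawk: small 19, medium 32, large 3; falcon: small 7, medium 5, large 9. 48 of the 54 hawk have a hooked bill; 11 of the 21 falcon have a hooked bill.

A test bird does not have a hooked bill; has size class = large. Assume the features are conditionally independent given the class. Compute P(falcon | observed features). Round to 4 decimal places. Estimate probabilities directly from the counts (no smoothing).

hawk: (54/75) × (3/54) × (6/54) ≈ 0.00444444
falcon: (21/75) × (9/21) × (10/21) ≈ 0.0571429
P(falcon | x) = 0.0571429 / 0.06158734 ≈ 0.9278

0.9278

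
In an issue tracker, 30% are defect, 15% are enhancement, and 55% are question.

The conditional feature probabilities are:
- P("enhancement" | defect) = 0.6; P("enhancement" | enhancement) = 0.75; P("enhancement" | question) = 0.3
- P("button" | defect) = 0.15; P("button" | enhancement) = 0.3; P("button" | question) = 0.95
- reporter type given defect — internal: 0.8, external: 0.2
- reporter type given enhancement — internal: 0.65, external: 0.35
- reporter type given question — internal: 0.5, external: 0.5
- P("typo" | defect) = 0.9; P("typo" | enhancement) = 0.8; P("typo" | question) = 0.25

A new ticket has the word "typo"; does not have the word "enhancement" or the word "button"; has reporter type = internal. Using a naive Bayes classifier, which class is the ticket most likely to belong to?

defect: 0.3 × (1−0.6) × (1−0.15) × 0.8 × 0.9 = 0.07344
enhancement: 0.15 × (1−0.75) × (1−0.3) × 0.65 × 0.8 = 0.01365
question: 0.55 × (1−0.3) × (1−0.95) × 0.5 × 0.25 = 0.00240625
Highest score → defect.

defect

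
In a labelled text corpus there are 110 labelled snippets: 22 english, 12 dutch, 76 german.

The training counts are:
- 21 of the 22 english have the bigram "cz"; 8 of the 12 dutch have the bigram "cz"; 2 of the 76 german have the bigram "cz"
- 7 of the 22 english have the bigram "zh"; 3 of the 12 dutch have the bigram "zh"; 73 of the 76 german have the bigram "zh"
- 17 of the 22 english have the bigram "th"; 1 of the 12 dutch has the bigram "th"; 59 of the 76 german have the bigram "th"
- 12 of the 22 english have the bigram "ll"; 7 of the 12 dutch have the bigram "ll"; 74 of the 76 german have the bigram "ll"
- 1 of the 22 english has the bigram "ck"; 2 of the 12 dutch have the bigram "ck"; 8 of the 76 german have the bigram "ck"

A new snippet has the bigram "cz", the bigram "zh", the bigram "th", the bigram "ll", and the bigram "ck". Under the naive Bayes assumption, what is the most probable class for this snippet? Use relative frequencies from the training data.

german

english: (22/110) × (21/22) × (7/22) × (17/22) × (12/22) × (1/22) ≈ 0.00116376
dutch: (12/110) × (8/12) × (3/12) × (1/12) × (7/12) × (2/12) ≈ 0.000147306
german: (76/110) × (2/76) × (73/76) × (59/76) × (74/76) × (8/76) ≈ 0.00138957
Highest score → german.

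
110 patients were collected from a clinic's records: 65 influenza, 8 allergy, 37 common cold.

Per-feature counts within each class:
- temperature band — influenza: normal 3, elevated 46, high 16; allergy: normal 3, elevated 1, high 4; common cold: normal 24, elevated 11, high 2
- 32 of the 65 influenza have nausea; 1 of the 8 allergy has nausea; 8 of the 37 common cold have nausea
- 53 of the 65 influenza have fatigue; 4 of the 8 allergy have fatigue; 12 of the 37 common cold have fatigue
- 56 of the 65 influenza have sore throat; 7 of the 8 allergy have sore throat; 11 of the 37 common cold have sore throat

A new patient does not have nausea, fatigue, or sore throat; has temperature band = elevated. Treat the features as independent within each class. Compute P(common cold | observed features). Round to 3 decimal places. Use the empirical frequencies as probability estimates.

influenza: (65/110) × (46/65) × (33/65) × (12/65) × (9/65) ≈ 0.00542704
allergy: (8/110) × (1/8) × (7/8) × (4/8) × (1/8) ≈ 0.000497159
common cold: (37/110) × (11/37) × (29/37) × (25/37) × (26/37) ≈ 0.037214
P(common cold | x) = 0.037214 / 0.043138199 ≈ 0.863

0.863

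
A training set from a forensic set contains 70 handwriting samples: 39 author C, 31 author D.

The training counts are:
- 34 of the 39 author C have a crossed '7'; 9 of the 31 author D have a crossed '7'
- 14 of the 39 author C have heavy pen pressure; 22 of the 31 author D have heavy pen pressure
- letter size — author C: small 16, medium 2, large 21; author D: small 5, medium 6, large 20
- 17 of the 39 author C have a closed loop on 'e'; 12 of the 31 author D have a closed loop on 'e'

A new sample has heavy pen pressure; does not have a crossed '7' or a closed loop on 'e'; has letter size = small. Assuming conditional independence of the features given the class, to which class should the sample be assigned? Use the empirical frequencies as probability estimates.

author D

author C: (39/70) × (5/39) × (14/39) × (16/39) × (22/39) ≈ 0.00593402
author D: (31/70) × (22/31) × (22/31) × (5/31) × (19/31) ≈ 0.0220488
Highest score → author D.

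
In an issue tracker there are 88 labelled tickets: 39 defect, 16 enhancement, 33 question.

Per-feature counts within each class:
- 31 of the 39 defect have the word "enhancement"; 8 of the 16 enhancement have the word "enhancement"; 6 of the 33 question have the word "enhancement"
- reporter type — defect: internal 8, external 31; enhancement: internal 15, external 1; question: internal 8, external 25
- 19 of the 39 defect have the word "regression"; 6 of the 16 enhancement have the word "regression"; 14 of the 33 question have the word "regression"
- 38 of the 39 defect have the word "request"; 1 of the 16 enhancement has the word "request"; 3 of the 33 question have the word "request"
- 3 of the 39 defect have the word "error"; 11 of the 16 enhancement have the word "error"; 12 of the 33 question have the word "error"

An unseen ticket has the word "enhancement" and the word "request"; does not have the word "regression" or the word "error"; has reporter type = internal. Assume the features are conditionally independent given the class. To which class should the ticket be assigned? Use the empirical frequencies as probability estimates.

defect: (39/88) × (31/39) × (8/39) × (20/39) × (38/39) × (36/39) ≈ 0.0333293
enhancement: (16/88) × (8/16) × (15/16) × (10/16) × (1/16) × (5/16) ≈ 0.00104037
question: (33/88) × (6/33) × (8/33) × (19/33) × (3/33) × (21/33) ≈ 0.00055055
Highest score → defect.

defect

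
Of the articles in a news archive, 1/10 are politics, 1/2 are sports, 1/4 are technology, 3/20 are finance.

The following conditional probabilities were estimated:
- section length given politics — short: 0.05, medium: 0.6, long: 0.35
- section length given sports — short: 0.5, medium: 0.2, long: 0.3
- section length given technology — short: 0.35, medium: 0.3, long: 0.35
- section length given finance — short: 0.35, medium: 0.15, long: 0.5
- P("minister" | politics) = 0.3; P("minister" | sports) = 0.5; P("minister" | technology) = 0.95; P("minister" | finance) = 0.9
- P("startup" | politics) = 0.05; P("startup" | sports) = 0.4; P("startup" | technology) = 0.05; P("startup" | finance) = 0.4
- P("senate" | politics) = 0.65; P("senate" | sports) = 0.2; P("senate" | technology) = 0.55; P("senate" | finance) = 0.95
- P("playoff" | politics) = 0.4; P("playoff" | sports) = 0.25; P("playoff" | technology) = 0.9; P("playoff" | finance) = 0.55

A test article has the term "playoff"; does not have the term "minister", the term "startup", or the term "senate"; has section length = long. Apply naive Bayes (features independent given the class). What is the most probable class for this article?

politics: 0.1 × 0.35 × (1−0.3) × (1−0.05) × (1−0.65) × 0.4 = 0.0032585
sports: 0.5 × 0.3 × (1−0.5) × (1−0.4) × (1−0.2) × 0.25 = 0.009
technology: 0.25 × 0.35 × (1−0.95) × (1−0.05) × (1−0.55) × 0.9 = 0.00168328125
finance: 0.15 × 0.5 × (1−0.9) × (1−0.4) × (1−0.95) × 0.55 = 0.00012375
Highest score → sports.

sports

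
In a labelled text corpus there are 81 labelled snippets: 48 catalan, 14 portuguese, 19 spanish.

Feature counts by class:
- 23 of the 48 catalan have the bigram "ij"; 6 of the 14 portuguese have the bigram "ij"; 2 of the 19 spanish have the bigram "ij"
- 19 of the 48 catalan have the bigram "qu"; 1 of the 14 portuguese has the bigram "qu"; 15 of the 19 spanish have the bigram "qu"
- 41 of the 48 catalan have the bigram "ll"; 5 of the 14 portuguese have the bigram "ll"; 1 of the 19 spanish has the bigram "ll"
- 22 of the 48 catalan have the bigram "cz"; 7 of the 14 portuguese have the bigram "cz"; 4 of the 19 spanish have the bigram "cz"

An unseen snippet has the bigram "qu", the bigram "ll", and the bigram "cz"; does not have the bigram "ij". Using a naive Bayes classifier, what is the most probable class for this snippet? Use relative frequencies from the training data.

catalan

catalan: (48/81) × (25/48) × (19/48) × (41/48) × (22/48) ≈ 0.047829
portuguese: (14/81) × (8/14) × (1/14) × (5/14) × (7/14) ≈ 0.00125976
spanish: (19/81) × (17/19) × (15/19) × (1/19) × (4/19) ≈ 0.00183592
Highest score → catalan.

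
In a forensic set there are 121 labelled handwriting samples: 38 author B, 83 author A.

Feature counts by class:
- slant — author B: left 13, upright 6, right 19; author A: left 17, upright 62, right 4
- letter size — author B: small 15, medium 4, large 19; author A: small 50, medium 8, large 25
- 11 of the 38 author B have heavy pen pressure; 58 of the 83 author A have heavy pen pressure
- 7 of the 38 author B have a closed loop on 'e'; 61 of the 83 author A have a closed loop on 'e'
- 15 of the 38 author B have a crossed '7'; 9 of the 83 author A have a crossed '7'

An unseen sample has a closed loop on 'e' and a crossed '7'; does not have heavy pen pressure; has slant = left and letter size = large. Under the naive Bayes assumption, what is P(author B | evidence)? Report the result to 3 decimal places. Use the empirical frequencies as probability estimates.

author B: (38/121) × (13/38) × (19/38) × (27/38) × (7/38) × (15/38) ≈ 0.00277543
author A: (83/121) × (17/83) × (25/83) × (25/83) × (61/83) × (9/83) ≈ 0.00101579
P(author B | x) = 0.00277543 / 0.00379122 ≈ 0.732

0.732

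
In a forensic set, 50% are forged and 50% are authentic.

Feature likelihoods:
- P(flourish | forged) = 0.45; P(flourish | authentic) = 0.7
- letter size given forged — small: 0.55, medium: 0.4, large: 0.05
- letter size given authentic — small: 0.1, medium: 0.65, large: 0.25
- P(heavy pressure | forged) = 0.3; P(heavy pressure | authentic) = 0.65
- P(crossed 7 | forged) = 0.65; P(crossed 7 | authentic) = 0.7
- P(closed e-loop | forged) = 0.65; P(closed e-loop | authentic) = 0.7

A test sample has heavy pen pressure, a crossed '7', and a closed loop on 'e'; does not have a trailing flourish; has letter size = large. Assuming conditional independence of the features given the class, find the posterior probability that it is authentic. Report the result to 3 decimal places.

forged: 0.5 × (1−0.45) × 0.05 × 0.3 × 0.65 × 0.65 = 0.0017428125
authentic: 0.5 × (1−0.7) × 0.25 × 0.65 × 0.7 × 0.7 = 0.01194375
P(authentic | x) = 0.01194375 / 0.0136865625 ≈ 0.873

0.873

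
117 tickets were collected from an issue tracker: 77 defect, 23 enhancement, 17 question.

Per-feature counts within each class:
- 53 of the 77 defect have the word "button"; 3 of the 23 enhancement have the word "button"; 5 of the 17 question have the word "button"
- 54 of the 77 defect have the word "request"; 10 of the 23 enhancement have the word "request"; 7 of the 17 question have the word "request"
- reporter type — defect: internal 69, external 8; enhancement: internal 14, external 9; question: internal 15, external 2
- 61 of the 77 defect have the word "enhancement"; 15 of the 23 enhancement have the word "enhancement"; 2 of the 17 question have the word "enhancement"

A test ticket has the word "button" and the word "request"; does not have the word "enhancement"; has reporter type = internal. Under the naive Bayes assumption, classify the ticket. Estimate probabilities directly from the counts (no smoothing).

defect: (77/117) × (53/77) × (54/77) × (69/77) × (16/77) ≈ 0.0591535
enhancement: (23/117) × (3/23) × (10/23) × (14/23) × (8/23) ≈ 0.00236031
question: (17/117) × (5/17) × (7/17) × (15/17) × (15/17) ≈ 0.0136999
Highest score → defect.

defect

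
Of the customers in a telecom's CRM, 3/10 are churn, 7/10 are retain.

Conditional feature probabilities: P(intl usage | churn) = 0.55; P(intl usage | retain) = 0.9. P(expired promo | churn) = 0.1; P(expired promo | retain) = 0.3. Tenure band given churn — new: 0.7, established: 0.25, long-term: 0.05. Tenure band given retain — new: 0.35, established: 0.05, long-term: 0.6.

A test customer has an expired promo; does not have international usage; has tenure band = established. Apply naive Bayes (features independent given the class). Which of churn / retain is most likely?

churn: 0.3 × (1−0.55) × 0.1 × 0.25 = 0.003375
retain: 0.7 × (1−0.9) × 0.3 × 0.05 = 0.00105
Highest score → churn.

churn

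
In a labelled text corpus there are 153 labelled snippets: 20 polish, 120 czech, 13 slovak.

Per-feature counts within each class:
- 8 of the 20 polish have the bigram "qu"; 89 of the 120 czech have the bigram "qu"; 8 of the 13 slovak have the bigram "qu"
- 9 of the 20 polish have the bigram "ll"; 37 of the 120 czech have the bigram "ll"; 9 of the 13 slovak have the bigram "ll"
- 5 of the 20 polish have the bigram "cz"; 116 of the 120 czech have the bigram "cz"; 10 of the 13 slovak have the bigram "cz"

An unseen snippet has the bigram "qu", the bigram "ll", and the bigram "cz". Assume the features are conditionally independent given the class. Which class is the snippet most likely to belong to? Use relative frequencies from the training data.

czech

polish: (20/153) × (8/20) × (9/20) × (5/20) ≈ 0.00588235
czech: (120/153) × (89/120) × (37/120) × (116/120) ≈ 0.173379
slovak: (13/153) × (8/13) × (9/13) × (10/13) ≈ 0.0278455
Highest score → czech.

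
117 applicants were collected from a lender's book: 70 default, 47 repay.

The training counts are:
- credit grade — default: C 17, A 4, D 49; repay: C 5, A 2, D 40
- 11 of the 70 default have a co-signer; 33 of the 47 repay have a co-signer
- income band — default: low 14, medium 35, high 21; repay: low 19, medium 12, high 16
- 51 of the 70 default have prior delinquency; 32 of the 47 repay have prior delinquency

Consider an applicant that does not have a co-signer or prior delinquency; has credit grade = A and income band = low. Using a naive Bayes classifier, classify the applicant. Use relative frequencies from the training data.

default

default: (70/117) × (4/70) × (59/70) × (14/70) × (19/70) ≈ 0.00156428
repay: (47/117) × (2/47) × (14/47) × (19/47) × (15/47) ≈ 0.000656937
Highest score → default.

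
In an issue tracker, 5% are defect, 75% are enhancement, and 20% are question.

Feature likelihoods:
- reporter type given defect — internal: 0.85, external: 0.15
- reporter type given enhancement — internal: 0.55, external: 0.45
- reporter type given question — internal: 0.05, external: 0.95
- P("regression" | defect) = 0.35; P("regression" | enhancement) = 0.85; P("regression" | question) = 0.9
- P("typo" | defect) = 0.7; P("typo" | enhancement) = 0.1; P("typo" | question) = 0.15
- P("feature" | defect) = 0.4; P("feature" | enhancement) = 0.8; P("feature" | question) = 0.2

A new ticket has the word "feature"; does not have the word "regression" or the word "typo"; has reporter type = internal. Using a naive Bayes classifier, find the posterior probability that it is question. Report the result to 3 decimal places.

defect: 0.05 × 0.85 × (1−0.35) × (1−0.7) × 0.4 = 0.003315
enhancement: 0.75 × 0.55 × (1−0.85) × (1−0.1) × 0.8 = 0.04455
question: 0.2 × 0.05 × (1−0.9) × (1−0.15) × 0.2 = 0.00017
P(question | x) = 0.00017 / 0.048035 ≈ 0.004

0.004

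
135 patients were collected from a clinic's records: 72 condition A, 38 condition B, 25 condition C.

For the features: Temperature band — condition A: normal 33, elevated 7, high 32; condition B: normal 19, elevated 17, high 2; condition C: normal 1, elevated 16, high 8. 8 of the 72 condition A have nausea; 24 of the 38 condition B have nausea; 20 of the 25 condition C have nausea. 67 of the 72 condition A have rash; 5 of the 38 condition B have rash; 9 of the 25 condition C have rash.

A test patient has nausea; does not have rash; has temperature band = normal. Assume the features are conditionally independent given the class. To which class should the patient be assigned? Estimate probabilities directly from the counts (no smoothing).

condition A: (72/135) × (33/72) × (8/72) × (5/72) ≈ 0.00188615
condition B: (38/135) × (19/38) × (24/38) × (33/38) ≈ 0.077193
condition C: (25/135) × (1/25) × (20/25) × (16/25) ≈ 0.00379259
Highest score → condition B.

condition B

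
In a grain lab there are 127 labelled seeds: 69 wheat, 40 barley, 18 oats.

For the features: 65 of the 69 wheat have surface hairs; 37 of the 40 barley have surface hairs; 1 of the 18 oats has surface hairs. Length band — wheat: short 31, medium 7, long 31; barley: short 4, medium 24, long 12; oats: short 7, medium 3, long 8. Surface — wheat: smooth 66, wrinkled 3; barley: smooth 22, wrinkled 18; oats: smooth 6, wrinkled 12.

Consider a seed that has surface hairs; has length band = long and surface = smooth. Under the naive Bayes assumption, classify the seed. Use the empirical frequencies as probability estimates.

wheat

wheat: (69/127) × (65/69) × (31/69) × (66/69) ≈ 0.219947
barley: (40/127) × (37/40) × (12/40) × (22/40) ≈ 0.0480709
oats: (18/127) × (1/18) × (8/18) × (6/18) ≈ 0.00116652
Highest score → wheat.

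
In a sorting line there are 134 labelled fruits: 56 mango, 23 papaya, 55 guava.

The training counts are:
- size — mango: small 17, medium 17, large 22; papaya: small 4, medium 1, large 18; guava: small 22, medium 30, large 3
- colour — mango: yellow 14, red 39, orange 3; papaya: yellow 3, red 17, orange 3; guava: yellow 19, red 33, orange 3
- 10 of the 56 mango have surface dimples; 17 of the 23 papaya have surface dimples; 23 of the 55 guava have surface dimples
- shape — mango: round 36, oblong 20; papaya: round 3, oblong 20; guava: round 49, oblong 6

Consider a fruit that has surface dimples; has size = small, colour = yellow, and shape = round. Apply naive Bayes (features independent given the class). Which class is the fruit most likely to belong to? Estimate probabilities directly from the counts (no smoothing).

guava

mango: (56/134) × (17/56) × (14/56) × (10/56) × (36/56) ≈ 0.00364092
papaya: (23/134) × (4/23) × (3/23) × (17/23) × (3/23) ≈ 0.000375373
guava: (55/134) × (22/55) × (19/55) × (23/55) × (49/55) ≈ 0.0211304
Highest score → guava.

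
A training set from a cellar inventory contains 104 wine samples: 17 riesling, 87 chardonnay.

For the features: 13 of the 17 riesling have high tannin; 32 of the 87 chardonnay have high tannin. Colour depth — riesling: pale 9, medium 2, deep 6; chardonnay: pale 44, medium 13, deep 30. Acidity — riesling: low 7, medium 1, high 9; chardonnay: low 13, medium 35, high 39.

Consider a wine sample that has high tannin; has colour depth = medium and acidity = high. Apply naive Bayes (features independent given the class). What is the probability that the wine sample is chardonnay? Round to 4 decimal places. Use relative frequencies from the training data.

riesling: (17/104) × (13/17) × (2/17) × (9/17) ≈ 0.00778547
chardonnay: (87/104) × (32/87) × (13/87) × (39/87) ≈ 0.0206104
P(chardonnay | x) = 0.0206104 / 0.02839587 ≈ 0.7258

0.7258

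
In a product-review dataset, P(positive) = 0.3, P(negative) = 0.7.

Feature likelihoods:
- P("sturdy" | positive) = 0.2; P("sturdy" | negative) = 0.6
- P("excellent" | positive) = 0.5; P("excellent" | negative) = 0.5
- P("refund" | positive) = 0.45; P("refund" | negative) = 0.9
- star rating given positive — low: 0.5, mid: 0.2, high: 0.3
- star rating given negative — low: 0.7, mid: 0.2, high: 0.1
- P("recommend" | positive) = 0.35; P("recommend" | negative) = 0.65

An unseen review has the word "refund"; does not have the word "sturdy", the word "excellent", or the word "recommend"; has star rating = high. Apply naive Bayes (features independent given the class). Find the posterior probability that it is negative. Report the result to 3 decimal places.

positive: 0.3 × (1−0.2) × (1−0.5) × 0.45 × 0.3 × (1−0.35) = 0.01053
negative: 0.7 × (1−0.6) × (1−0.5) × 0.9 × 0.1 × (1−0.65) = 0.00441
P(negative | x) = 0.00441 / 0.01494 ≈ 0.295

0.295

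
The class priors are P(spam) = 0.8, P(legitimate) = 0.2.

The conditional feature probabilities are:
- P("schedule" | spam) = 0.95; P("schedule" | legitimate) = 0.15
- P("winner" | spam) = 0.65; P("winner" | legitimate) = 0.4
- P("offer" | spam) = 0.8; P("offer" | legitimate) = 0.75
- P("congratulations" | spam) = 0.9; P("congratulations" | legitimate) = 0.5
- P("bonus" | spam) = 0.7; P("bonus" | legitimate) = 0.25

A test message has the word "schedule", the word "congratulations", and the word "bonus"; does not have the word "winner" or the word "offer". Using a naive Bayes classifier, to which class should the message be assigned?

spam

spam: 0.8 × 0.95 × (1−0.65) × (1−0.8) × 0.9 × 0.7 = 0.033516
legitimate: 0.2 × 0.15 × (1−0.4) × (1−0.75) × 0.5 × 0.25 = 0.0005625
Highest score → spam.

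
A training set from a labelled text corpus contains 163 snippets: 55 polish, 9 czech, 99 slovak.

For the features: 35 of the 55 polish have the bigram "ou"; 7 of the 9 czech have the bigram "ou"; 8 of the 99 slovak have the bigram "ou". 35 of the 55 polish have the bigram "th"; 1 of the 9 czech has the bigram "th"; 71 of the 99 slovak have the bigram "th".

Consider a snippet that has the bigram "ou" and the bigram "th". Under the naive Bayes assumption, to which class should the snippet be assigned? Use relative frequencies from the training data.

polish: (55/163) × (35/55) × (35/55) ≈ 0.136642
czech: (9/163) × (7/9) × (1/9) ≈ 0.00477164
slovak: (99/163) × (8/99) × (71/99) ≈ 0.0351986
Highest score → polish.

polish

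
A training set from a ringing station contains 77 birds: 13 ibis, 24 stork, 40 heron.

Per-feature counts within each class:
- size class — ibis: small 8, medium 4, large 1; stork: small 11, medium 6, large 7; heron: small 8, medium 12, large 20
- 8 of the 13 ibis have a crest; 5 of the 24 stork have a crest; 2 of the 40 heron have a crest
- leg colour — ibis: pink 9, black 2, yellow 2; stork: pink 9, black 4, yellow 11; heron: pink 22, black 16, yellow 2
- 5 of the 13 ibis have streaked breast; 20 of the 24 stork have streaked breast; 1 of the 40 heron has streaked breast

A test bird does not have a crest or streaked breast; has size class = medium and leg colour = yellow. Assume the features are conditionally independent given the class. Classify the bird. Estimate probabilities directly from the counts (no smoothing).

heron

ibis: (13/77) × (4/13) × (5/13) × (2/13) × (8/13) ≈ 0.0018916
stork: (24/77) × (6/24) × (19/24) × (11/24) × (4/24) ≈ 0.0047123
heron: (40/77) × (12/40) × (38/40) × (2/40) × (39/40) ≈ 0.00721753
Highest score → heron.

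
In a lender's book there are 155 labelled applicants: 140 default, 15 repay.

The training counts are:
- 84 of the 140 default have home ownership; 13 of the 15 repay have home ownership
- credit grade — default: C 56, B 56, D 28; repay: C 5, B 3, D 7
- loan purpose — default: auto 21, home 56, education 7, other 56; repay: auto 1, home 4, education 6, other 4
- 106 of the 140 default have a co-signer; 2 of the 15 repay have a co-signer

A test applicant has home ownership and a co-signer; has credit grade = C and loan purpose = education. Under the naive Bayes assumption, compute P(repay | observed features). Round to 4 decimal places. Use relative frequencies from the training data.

default: (140/155) × (84/140) × (56/140) × (7/140) × (106/140) ≈ 0.00820645
repay: (15/155) × (13/15) × (5/15) × (6/15) × (2/15) ≈ 0.00149104
P(repay | x) = 0.00149104 / 0.00969749 ≈ 0.1538

0.1538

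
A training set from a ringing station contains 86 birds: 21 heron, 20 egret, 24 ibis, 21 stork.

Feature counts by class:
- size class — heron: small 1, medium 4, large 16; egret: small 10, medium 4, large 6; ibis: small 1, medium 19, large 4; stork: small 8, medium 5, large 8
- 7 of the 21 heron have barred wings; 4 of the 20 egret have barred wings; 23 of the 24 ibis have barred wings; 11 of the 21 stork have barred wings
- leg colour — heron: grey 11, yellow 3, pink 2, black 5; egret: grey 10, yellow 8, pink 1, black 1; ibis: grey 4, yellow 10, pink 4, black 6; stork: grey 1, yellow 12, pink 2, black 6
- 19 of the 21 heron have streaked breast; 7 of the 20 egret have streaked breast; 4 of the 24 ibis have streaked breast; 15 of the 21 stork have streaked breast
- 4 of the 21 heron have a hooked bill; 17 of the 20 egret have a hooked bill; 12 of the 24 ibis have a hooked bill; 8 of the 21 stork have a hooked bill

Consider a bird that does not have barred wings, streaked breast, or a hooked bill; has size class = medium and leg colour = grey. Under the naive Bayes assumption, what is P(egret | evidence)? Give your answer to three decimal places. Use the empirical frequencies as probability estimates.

heron: (21/86) × (4/21) × (14/21) × (11/21) × (2/21) × (17/21) ≈ 0.00125223
egret: (20/86) × (4/20) × (16/20) × (10/20) × (13/20) × (3/20) ≈ 0.00181395
ibis: (24/86) × (19/24) × (1/24) × (4/24) × (20/24) × (12/24) ≈ 0.000639266
stork: (21/86) × (5/21) × (10/21) × (1/21) × (6/21) × (13/21) ≈ 0.000233179
P(egret | x) = 0.00181395 / 0.003938625 ≈ 0.461

0.461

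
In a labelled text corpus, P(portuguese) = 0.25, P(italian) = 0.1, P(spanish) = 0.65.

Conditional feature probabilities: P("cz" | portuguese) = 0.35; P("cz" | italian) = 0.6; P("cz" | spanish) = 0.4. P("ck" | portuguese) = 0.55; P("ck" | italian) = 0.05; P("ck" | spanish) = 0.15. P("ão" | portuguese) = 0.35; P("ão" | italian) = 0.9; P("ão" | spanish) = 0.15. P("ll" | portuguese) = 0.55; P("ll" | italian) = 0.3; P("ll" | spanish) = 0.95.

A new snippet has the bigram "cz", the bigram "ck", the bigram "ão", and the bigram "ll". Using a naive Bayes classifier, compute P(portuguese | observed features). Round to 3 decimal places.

0.593

portuguese: 0.25 × 0.35 × 0.55 × 0.35 × 0.55 = 0.0092640625
italian: 0.1 × 0.6 × 0.05 × 0.9 × 0.3 = 0.00081
spanish: 0.65 × 0.4 × 0.15 × 0.15 × 0.95 = 0.0055575
P(portuguese | x) = 0.0092640625 / 0.0156315625 ≈ 0.593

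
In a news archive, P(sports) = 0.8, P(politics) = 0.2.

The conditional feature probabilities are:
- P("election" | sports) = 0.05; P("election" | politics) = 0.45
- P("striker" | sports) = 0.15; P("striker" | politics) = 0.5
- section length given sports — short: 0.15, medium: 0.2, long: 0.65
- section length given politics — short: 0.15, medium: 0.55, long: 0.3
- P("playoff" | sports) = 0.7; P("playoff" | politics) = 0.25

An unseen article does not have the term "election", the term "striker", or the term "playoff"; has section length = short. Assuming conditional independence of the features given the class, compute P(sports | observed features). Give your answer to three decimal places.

sports: 0.8 × (1−0.05) × (1−0.15) × 0.15 × (1−0.7) = 0.02907
politics: 0.2 × (1−0.45) × (1−0.5) × 0.15 × (1−0.25) = 0.0061875
P(sports | x) = 0.02907 / 0.0352575 ≈ 0.825

0.825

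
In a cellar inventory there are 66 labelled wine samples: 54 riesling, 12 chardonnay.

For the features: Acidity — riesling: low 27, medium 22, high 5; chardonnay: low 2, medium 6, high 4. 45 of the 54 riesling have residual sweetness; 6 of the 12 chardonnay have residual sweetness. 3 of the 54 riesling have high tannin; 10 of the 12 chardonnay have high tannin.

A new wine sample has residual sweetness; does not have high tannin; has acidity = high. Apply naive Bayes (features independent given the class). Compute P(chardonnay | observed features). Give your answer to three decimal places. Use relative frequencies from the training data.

0.078

riesling: (54/66) × (5/54) × (45/54) × (51/54) ≈ 0.059624
chardonnay: (12/66) × (4/12) × (6/12) × (2/12) ≈ 0.00505051
P(chardonnay | x) = 0.00505051 / 0.06467451 ≈ 0.078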